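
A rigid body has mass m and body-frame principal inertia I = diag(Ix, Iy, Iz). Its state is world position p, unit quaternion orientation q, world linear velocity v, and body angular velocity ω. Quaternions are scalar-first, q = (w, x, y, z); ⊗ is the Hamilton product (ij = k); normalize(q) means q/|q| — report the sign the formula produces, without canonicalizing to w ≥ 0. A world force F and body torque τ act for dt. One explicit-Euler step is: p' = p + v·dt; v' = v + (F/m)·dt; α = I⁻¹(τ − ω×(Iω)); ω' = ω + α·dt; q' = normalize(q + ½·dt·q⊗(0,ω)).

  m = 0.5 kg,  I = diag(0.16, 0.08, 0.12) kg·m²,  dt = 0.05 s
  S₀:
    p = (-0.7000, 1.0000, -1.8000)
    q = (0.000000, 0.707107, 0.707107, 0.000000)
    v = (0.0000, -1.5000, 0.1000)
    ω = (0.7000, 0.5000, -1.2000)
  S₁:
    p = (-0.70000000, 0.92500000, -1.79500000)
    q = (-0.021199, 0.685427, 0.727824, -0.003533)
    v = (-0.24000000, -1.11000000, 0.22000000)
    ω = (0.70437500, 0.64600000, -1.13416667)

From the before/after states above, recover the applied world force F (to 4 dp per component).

Δv = v₁−v₀ = (-0.24000000, 0.39000000, 0.12000000)
m·(v₁−v₀)/dt = (-2.4000, 3.9000, 1.2000)

F = (-2.4000, 3.9000, 1.2000)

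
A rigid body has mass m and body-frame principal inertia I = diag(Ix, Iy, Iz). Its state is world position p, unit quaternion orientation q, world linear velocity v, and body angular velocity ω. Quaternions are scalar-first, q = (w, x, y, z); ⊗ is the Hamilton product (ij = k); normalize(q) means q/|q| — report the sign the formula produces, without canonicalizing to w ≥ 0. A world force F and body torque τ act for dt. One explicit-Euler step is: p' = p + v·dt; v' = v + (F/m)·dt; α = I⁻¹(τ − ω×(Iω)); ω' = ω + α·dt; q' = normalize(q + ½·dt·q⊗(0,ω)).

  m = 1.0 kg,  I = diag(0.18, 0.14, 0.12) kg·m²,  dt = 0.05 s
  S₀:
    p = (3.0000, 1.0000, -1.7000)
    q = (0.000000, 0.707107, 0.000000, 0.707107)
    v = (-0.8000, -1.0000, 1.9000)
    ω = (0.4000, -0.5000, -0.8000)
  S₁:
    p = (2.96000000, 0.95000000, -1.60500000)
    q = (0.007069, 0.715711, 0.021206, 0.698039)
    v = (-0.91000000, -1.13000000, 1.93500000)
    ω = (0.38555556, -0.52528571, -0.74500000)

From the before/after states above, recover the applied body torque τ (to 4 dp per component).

τ = (-0.0600, -0.0900, 0.1400)

rate change Δω = (-0.01444444, -0.02528571, 0.05500000)
τ = I·(Δω/dt) + ω₀×(Iω₀) = (-0.0600, -0.0900, 0.1400)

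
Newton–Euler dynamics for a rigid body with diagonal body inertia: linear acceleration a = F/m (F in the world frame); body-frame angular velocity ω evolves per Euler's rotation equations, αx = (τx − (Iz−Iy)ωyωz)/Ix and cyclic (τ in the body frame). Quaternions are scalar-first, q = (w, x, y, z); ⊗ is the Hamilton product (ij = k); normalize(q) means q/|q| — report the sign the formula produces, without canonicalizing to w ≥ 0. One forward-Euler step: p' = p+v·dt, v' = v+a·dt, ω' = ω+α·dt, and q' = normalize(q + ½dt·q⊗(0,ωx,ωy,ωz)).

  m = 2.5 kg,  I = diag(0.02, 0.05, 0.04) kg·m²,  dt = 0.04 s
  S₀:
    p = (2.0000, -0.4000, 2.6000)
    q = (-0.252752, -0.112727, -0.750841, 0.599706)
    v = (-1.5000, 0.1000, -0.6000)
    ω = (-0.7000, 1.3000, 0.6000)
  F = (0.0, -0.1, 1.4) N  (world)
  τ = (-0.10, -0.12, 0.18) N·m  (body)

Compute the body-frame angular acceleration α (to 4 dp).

α = (-4.6100, -2.5680, 5.1825)

precession coupling ω×(Iω) = (-0.0078, 0.0084, -0.0273)
angular accel α = (-4.6100, -2.5680, 5.1825)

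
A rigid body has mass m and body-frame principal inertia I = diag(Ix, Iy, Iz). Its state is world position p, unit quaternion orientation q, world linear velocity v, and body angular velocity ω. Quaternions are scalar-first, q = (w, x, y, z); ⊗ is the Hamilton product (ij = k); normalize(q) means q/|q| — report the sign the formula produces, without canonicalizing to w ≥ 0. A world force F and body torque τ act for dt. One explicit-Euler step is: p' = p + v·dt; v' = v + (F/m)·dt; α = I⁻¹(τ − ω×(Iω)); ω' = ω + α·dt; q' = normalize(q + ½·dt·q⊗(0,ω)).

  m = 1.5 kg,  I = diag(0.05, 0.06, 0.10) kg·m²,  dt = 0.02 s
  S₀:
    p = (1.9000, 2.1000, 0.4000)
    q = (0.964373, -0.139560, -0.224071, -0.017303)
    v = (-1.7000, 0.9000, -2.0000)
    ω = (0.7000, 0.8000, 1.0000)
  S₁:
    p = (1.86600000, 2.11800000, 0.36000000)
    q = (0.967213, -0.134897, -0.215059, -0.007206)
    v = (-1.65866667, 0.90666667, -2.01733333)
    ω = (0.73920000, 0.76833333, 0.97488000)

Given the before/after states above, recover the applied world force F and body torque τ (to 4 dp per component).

F = (3.1000, 0.5000, -1.3000)
τ = (0.1300, -0.1300, -0.1200)

velocity change Δv = (0.04133333, 0.00666667, -0.01733333)
F = m·Δv/dt = (3.1000, 0.5000, -1.3000)
Δω = ω₁−ω₀ = (0.03920000, -0.03166667, -0.02512000)
applied torque τ = (0.1300, -0.1300, -0.1200)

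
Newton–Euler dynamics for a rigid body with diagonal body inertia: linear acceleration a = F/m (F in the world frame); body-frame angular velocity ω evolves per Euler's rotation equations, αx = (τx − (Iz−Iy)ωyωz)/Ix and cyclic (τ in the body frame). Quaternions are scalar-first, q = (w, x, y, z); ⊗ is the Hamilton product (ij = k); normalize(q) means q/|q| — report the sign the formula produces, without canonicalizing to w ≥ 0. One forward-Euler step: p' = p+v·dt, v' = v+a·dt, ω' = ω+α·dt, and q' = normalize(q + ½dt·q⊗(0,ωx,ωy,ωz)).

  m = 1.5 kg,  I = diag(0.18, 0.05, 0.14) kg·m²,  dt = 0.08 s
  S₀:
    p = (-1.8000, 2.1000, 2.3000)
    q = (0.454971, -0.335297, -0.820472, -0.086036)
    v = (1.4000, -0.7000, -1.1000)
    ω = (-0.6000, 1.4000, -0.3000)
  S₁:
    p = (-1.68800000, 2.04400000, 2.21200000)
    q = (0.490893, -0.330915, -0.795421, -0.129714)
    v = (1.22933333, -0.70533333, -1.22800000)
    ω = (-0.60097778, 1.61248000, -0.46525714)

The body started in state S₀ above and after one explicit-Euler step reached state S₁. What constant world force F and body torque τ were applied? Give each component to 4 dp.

F = (-3.2000, -0.1000, -2.4000)
τ = (-0.0400, 0.1400, -0.1800)

v₁ − v₀ = (-0.17066667, -0.00533333, -0.12800000)
m·(v₁−v₀)/dt = (-3.2000, -0.1000, -2.4000)
rate change Δω = (-0.00097778, 0.21248000, -0.16525714)
I·α + gyro = (-0.0400, 0.1400, -0.1800)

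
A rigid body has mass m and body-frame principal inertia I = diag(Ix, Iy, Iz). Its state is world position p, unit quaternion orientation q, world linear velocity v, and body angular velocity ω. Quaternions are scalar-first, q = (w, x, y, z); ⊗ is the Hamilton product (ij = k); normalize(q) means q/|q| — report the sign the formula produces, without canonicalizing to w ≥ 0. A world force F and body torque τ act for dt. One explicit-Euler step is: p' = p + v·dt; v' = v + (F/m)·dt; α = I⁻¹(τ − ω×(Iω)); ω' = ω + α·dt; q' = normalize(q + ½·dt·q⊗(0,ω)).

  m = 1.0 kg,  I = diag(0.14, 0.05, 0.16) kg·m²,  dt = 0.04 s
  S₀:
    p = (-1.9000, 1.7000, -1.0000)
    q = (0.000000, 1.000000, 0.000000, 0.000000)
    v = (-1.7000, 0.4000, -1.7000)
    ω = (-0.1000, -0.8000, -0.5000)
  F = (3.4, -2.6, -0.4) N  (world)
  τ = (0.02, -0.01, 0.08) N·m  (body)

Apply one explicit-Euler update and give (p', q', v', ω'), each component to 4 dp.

p' = (-1.9680, 1.7160, -1.0680)
q' = (0.0020, 0.9998, 0.0100, -0.0160)
v' = (-1.5640, 0.2960, -1.7160)
ω' = (-0.1069, -0.8072, -0.4782)

angular accel α = (-0.1714, -0.1800, 0.5450)
ω' = ω + α·dt = (-0.1069, -0.8072, -0.4782)
Hamilton product q⊗(0,ω) = (0.1000000, 0.0000000, 0.5000000, -0.8000000)
q + ½dt·q⊗(0,ω), renormalized = (0.0020, 0.9998, 0.0100, -0.0160)
a = F/m = (3.4000, -2.6000, -0.4000)
new position p' = (-1.9680, 1.7160, -1.0680)
v + (F/m)dt = (-1.5640, 0.2960, -1.7160)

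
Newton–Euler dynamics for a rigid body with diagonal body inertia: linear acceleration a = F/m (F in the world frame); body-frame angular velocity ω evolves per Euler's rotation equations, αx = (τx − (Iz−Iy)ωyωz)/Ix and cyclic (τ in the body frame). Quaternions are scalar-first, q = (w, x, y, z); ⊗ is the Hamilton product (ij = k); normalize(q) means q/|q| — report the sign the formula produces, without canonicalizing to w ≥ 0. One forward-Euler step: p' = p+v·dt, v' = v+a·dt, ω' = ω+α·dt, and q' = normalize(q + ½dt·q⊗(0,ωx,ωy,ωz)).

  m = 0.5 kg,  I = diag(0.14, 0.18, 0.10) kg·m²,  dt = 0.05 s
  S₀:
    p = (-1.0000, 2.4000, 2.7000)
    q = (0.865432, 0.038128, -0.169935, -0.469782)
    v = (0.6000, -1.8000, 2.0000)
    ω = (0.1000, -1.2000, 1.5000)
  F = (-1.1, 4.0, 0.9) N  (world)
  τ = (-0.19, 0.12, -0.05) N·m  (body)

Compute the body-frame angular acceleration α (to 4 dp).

α = (-2.3857, 0.6333, -0.4520)

ω×(Iω) gyroscopic = (0.1440, 0.0060, -0.0048)
(τ − ω×Iω)/I = (-2.3857, 0.6333, -0.4520)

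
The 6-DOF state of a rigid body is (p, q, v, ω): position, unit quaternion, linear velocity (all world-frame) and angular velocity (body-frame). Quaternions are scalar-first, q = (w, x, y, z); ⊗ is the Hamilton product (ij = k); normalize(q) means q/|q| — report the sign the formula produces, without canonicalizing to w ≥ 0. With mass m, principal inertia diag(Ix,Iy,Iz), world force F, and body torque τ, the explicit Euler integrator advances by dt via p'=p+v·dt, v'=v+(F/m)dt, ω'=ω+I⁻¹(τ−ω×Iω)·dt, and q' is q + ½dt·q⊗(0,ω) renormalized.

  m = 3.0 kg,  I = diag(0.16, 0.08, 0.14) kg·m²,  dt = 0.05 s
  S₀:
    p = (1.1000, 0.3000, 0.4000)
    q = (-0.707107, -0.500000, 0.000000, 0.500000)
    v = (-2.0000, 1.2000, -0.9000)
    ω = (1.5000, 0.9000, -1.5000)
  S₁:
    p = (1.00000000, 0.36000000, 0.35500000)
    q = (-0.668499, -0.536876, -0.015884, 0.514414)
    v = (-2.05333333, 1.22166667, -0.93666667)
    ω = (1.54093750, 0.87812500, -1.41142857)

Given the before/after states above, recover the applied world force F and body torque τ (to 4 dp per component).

F = (-3.2000, 1.3000, -2.2000)
τ = (0.0500, -0.0800, 0.1400)

velocity change Δv = (-0.05333333, 0.02166667, -0.03666667)
m·(v₁−v₀)/dt = (-3.2000, 1.3000, -2.2000)
rate change Δω = (0.04093750, -0.02187500, 0.08857143)
applied torque τ = (0.0500, -0.0800, 0.1400)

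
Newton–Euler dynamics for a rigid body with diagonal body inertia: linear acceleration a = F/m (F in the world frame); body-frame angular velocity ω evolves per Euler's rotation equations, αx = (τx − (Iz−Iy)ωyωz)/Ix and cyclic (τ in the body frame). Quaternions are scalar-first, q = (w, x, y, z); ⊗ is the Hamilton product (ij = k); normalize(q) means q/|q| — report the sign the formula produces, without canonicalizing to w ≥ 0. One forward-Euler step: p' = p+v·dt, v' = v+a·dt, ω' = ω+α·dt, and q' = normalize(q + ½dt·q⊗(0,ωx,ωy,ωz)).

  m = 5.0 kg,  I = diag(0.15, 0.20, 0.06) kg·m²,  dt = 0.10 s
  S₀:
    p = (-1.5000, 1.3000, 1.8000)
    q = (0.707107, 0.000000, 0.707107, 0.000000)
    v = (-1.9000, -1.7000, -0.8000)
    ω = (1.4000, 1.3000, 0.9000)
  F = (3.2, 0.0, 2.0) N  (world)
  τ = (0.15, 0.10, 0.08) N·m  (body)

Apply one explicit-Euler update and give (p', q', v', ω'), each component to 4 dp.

angular accel α = (2.0920, -0.0670, -0.1833)
ω' = ω + α·dt = (1.6092, 1.2933, 0.8817)
Hamilton product q⊗(0,ω) = (-0.9192391, 1.6263461, 0.9192391, -0.3535535)
q' = normalize(q + ½dt·q⊗(0,ω)) = (0.6575, 0.0809, 0.7489, -0.0176)
p' = p + v·dt = (-1.6900, 1.1300, 1.7200)
v' = v + a·dt = (-1.8360, -1.7000, -0.7600)

p' = (-1.6900, 1.1300, 1.7200)
q' = (0.6575, 0.0809, 0.7489, -0.0176)
v' = (-1.8360, -1.7000, -0.7600)
ω' = (1.6092, 1.2933, 0.8817)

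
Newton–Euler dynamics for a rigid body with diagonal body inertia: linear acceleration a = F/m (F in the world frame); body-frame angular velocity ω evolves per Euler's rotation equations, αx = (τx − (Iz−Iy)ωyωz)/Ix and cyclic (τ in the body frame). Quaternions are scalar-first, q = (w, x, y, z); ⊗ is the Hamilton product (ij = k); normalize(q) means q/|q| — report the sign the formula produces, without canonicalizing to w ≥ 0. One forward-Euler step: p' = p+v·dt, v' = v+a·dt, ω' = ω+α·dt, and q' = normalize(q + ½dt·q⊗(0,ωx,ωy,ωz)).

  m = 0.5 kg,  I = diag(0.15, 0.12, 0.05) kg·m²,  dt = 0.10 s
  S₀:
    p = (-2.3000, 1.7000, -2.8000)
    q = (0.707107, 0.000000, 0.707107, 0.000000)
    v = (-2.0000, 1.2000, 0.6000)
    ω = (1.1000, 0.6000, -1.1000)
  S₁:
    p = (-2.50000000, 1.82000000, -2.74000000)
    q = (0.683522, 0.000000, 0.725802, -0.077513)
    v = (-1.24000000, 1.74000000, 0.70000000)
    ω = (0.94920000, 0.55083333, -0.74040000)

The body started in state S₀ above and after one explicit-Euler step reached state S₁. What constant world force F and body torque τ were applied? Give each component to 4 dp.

rate change Δω = (-0.15080000, -0.04916667, 0.35960000)
precession coupling = (0.0462, -0.1210, -0.0198)
τ = I·(Δω/dt) + ω₀×(Iω₀) = (-0.1800, -0.1800, 0.1600)
velocity change Δv = (0.76000000, 0.54000000, 0.10000000)
applied force F = (3.8000, 2.7000, 0.5000)

F = (3.8000, 2.7000, 0.5000)
τ = (-0.1800, -0.1800, 0.1600)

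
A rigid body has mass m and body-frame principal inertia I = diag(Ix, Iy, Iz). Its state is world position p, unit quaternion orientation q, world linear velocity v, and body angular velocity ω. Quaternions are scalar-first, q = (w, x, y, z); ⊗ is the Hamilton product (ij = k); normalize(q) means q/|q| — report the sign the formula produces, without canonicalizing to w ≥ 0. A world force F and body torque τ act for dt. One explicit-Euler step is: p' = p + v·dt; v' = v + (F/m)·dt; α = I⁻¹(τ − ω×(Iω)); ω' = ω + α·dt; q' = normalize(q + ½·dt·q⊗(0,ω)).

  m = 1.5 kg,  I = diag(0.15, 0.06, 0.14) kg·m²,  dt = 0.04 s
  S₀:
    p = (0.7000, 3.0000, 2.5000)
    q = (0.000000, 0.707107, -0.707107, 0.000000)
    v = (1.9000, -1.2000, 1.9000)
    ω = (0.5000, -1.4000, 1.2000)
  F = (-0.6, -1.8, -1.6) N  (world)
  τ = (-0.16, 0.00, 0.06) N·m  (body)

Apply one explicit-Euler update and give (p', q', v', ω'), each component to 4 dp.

p' = (0.7760, 2.9520, 2.5760)
q' = (-0.0269, 0.6896, -0.7235, -0.0127)
v' = (1.8840, -1.2480, 1.8573)
ω' = (0.4932, -1.4040, 1.1991)

gyro term ω×Iω = (-0.1344, 0.0060, 0.0630)
α = I⁻¹(τ − ω×Iω) = (-0.1707, -0.1000, -0.0214)
ω' = ω + α·dt = (0.4932, -1.4040, 1.1991)
Hamilton product q⊗(0,ω) = (-1.3435033, -0.8485284, -0.8485284, -0.6363963)
q' = normalize(q + ½dt·q⊗(0,ω)) = (-0.0269, 0.6896, -0.7235, -0.0127)
linear accel F/m = (-0.4000, -1.2000, -1.0667)
p' = p + v·dt = (0.7760, 2.9520, 2.5760)
new velocity v' = (1.8840, -1.2480, 1.8573)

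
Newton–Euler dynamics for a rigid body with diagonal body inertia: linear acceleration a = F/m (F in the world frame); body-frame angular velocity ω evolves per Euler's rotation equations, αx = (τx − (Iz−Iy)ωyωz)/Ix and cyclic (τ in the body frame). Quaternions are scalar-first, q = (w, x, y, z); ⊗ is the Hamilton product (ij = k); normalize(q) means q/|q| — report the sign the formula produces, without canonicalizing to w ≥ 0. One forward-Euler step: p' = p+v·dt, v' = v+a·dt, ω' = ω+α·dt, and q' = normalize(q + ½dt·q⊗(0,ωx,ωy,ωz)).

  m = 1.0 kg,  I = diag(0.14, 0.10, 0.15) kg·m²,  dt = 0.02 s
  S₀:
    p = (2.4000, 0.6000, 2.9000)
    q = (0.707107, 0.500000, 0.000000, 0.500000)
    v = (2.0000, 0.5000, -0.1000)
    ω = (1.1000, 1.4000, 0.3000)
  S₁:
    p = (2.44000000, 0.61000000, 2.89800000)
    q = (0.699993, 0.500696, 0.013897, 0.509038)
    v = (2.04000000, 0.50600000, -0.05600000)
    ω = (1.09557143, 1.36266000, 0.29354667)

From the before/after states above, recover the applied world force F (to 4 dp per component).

v₁ − v₀ = (0.04000000, 0.00600000, 0.04400000)
applied force F = (2.0000, 0.3000, 2.2000)

F = (2.0000, 0.3000, 2.2000)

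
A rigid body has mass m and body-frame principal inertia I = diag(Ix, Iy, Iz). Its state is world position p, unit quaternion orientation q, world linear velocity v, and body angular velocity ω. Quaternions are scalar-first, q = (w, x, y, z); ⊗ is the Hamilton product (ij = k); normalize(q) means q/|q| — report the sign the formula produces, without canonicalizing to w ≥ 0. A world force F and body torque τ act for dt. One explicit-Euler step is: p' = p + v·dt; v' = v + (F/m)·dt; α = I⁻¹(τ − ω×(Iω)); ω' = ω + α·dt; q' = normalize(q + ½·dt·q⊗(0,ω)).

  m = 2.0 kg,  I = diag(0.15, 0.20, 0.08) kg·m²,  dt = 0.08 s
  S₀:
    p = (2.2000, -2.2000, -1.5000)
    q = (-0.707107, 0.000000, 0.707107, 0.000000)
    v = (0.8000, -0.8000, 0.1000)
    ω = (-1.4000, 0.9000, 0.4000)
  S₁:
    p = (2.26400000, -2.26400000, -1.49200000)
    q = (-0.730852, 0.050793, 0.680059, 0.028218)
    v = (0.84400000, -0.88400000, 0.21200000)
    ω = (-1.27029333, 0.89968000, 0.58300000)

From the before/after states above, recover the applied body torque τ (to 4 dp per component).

τ = (0.2000, -0.0400, 0.1200)

Δω = ω₁−ω₀ = (0.12970667, -0.00032000, 0.18300000)
gyro term ω₀×Iω₀ = (-0.0432, -0.0392, -0.0630)
τ = I·(Δω/dt) + ω₀×(Iω₀) = (0.2000, -0.0400, 0.1200)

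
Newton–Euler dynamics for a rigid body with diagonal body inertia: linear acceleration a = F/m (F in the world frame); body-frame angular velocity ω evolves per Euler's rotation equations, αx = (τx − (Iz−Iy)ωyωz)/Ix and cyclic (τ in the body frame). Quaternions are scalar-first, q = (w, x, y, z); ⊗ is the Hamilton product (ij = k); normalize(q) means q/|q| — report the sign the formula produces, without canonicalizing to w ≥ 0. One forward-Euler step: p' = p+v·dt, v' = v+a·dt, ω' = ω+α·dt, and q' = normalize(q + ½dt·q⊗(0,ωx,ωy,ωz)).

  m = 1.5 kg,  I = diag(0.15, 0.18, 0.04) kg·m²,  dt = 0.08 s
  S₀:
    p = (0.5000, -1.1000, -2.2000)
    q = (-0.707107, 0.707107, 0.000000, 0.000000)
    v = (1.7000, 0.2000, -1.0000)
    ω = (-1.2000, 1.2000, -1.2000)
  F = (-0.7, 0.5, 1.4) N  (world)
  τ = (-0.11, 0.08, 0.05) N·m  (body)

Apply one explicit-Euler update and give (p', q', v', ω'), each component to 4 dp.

α = I⁻¹(τ − ω×Iω) = (-2.0773, -0.4356, 2.3300)
ω + α·dt = (-1.3662, 1.1652, -1.0136)
q⊗(0,ω) = (0.8485284, 0.8485284, 0.0000000, 1.6970568)
q' = normalize(q + ½dt·q⊗(0,ω)) = (-0.6709, 0.7385, 0.0000, 0.0676)
p + v·dt = (0.6360, -1.0840, -2.2800)
new velocity v' = (1.6627, 0.2267, -0.9253)

p' = (0.6360, -1.0840, -2.2800)
q' = (-0.6709, 0.7385, 0.0000, 0.0676)
v' = (1.6627, 0.2267, -0.9253)
ω' = (-1.3662, 1.1652, -1.0136)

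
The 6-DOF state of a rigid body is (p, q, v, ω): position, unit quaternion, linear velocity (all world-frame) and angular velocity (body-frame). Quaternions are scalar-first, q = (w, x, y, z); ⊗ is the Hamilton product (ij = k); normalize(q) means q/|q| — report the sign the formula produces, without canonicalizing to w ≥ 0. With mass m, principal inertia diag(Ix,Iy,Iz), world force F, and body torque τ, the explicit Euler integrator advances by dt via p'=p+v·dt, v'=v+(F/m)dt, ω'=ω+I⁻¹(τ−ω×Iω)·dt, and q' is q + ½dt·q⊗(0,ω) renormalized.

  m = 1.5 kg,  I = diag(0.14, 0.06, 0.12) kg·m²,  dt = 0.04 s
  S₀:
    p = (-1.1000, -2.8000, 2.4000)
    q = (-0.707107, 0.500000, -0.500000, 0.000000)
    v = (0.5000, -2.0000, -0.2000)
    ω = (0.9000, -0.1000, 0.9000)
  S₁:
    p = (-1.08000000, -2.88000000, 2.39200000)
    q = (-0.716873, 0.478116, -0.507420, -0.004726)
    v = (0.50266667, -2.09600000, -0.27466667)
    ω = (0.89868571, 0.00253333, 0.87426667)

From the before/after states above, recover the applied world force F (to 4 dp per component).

F = (0.1000, -3.6000, -2.8000)

v₁ − v₀ = (0.00266667, -0.09600000, -0.07466667)
F = m·Δv/dt = (0.1000, -3.6000, -2.8000)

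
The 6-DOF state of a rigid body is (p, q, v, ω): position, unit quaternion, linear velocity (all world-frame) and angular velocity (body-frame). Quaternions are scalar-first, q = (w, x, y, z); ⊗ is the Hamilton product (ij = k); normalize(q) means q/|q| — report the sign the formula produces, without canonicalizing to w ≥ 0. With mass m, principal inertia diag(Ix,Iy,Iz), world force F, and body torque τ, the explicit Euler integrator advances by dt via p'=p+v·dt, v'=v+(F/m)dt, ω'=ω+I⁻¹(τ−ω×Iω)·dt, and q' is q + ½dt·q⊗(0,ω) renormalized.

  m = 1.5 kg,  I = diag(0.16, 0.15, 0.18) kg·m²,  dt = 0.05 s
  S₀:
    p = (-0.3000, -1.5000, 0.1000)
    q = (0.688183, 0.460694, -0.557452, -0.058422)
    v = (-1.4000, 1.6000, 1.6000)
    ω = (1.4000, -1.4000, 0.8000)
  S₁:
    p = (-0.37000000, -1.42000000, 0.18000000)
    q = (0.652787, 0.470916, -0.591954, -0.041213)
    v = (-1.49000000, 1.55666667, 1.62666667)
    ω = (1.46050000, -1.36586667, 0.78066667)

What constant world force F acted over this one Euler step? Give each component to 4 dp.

F = (-2.7000, -1.3000, 0.8000)

v₁ − v₀ = (-0.09000000, -0.04333333, 0.02666667)
F = m·Δv/dt = (-2.7000, -1.3000, 0.8000)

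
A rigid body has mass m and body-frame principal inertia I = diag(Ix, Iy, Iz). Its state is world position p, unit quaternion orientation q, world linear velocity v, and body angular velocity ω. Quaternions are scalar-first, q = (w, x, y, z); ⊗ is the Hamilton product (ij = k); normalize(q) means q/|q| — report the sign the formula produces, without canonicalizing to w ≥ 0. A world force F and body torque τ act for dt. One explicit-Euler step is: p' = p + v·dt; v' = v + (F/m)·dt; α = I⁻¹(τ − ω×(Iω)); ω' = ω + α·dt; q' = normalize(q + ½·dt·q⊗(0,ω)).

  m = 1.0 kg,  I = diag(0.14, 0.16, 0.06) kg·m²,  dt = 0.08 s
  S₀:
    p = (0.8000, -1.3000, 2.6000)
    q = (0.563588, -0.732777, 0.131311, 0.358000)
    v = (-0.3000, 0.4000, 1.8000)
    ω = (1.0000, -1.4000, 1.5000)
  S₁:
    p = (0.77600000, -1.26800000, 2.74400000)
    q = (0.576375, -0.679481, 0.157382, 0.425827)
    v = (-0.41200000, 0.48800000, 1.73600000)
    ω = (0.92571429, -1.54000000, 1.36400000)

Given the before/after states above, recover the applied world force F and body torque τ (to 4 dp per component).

velocity change Δv = (-0.11200000, 0.08800000, -0.06400000)
m·(v₁−v₀)/dt = (-1.4000, 1.1000, -0.8000)
ω₁ − ω₀ = (-0.07428571, -0.14000000, -0.13600000)
precession coupling = (0.2100, 0.1200, -0.0280)
applied torque τ = (0.0800, -0.1600, -0.1300)

F = (-1.4000, 1.1000, -0.8000)
τ = (0.0800, -0.1600, -0.1300)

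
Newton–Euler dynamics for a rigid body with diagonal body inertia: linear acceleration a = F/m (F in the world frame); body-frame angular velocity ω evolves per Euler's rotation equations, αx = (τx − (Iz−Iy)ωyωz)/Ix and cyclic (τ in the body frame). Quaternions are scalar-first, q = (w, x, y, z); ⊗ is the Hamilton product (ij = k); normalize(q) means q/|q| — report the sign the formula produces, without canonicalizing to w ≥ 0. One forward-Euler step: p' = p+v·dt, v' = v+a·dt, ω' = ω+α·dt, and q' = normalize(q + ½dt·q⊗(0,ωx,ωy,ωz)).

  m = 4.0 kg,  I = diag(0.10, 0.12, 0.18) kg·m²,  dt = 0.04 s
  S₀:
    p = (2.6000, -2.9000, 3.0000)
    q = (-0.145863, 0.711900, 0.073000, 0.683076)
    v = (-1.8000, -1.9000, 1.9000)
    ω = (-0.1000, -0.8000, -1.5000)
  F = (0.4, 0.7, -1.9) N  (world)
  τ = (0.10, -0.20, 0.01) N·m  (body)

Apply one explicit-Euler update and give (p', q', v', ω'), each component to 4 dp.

p' = (2.5280, -2.9760, 3.0760)
q' = (-0.1227, 0.7205, 0.0953, 0.6758)
v' = (-1.7960, -1.8930, 1.8810)
ω' = (-0.0888, -0.8627, -1.4981)

gyro term ω×Iω = (0.0720, -0.0120, 0.0016)
α = I⁻¹(τ − ω×Iω) = (0.2800, -1.5667, 0.0467)
ω + α·dt = (-0.0888, -0.8627, -1.4981)
2q̇ = q⊗(0,ω) = (1.1542040, 0.4515471, 1.1162328, -0.3434255)
q + ½dt·q⊗(0,ω), renormalized = (-0.1227, 0.7205, 0.0953, 0.6758)
p' = p + v·dt = (2.5280, -2.9760, 3.0760)
v + (F/m)dt = (-1.7960, -1.8930, 1.8810)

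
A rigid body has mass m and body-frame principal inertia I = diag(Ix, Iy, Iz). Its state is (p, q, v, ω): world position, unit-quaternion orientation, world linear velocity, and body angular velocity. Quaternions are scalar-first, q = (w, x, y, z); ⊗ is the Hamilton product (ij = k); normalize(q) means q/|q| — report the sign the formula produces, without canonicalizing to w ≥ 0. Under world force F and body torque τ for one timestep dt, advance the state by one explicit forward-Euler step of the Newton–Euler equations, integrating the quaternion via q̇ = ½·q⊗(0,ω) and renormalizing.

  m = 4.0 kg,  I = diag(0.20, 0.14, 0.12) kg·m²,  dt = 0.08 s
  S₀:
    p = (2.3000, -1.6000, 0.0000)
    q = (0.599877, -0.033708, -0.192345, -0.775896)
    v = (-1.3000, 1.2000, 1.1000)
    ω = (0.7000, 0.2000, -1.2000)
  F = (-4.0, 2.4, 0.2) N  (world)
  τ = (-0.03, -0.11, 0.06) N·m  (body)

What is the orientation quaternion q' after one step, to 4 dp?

q' = (0.5642, -0.0015, -0.2106, -0.7983)

Hamilton product q⊗(0,ω) = (-0.8690106, 0.8059071, -0.4636014, -0.5919525)
q' = normalize(q + ½dt·q⊗(0,ω)) = (0.5642, -0.0015, -0.2106, -0.7983)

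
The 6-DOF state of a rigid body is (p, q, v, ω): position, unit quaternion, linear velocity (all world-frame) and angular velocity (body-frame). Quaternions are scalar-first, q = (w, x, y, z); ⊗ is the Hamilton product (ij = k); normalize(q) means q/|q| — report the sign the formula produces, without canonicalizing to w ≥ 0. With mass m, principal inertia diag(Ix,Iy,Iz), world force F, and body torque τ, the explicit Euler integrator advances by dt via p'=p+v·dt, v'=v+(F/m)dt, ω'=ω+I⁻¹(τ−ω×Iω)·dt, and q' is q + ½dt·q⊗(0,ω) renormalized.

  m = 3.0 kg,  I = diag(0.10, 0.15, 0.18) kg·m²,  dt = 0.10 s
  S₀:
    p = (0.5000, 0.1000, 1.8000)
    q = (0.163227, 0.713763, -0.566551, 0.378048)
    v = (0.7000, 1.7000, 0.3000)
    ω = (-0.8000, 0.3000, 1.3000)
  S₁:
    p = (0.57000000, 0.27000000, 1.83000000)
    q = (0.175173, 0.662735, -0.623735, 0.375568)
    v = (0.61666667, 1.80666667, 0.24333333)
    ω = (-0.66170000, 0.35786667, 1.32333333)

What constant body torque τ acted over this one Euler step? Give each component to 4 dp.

rate change Δω = (0.13830000, 0.05786667, 0.02333333)
precession coupling = (0.0117, 0.0832, -0.0120)
I·α + gyro = (0.1500, 0.1700, 0.0300)

τ = (0.1500, 0.1700, 0.0300)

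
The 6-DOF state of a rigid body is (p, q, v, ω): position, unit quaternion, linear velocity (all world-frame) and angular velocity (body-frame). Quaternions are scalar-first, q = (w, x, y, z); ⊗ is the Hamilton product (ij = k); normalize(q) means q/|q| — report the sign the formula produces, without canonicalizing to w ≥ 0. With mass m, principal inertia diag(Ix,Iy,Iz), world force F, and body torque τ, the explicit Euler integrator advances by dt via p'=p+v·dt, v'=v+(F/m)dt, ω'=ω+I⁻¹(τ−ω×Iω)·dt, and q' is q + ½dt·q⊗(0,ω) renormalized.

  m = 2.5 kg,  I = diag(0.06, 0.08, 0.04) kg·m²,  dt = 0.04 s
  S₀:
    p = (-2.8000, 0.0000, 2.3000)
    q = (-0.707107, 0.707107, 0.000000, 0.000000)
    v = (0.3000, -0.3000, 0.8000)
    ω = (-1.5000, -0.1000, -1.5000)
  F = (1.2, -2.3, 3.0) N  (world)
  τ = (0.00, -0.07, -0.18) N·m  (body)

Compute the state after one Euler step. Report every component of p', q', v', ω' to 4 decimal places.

p' = (-2.7880, -0.0120, 2.3320)
q' = (-0.6853, 0.7277, 0.0226, 0.0198)
v' = (0.3192, -0.3368, 0.8480)
ω' = (-1.4960, -0.1575, -1.6830)

precession coupling ω×(Iω) = (-0.0060, 0.0450, 0.0030)
(τ − ω×Iω)/I = (0.1000, -1.4375, -4.5750)
ω + α·dt = (-1.4960, -0.1575, -1.6830)
q⊗(0,ω) = (1.0606605, 1.0606605, 1.1313712, 0.9899498)
q' = normalize(q + ½dt·q⊗(0,ω)) = (-0.6853, 0.7277, 0.0226, 0.0198)
a = F/m = (0.4800, -0.9200, 1.2000)
new position p' = (-2.7880, -0.0120, 2.3320)
v + (F/m)dt = (0.3192, -0.3368, 0.8480)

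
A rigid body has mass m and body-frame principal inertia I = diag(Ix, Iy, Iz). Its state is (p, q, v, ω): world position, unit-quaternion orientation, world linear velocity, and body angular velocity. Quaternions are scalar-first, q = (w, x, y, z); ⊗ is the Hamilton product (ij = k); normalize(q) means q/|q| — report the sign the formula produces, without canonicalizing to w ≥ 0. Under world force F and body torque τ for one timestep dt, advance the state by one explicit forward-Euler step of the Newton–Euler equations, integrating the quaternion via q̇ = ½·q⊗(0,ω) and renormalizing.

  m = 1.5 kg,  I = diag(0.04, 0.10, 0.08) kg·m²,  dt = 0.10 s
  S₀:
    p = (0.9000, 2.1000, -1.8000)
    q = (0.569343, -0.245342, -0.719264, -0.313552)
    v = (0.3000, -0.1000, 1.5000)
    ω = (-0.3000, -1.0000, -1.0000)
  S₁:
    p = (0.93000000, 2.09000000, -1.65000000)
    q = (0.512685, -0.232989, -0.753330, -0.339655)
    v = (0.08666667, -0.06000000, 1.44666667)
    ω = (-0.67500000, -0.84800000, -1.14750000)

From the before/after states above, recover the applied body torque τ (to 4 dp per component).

τ = (-0.1700, 0.1400, -0.1000)

rate change Δω = (-0.37500000, 0.15200000, -0.14750000)
τ = I·(Δω/dt) + ω₀×(Iω₀) = (-0.1700, 0.1400, -0.1000)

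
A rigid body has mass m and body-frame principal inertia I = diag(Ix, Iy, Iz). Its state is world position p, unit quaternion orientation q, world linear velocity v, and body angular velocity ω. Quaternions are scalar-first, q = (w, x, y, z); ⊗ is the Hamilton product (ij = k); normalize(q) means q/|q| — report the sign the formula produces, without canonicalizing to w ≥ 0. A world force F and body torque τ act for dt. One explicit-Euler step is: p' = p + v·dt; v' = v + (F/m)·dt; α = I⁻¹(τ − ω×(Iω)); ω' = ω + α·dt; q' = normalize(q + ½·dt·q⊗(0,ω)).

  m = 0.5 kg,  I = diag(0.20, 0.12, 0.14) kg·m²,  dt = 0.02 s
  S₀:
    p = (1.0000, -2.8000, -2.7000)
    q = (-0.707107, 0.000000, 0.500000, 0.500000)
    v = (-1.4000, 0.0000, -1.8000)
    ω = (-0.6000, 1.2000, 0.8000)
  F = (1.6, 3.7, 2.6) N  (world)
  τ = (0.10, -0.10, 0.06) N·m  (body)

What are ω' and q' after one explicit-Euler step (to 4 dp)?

ω×(Iω) gyroscopic = (0.0192, -0.0288, 0.0576)
(τ − ω×Iω)/I = (0.4040, -0.5933, 0.0171)
ω' = ω + α·dt = (-0.5919, 1.1881, 0.8003)
Hamilton product q⊗(0,ω) = (-1.0000000, 0.2242642, -1.1485284, -0.2656856)
q' = normalize(q + ½dt·q⊗(0,ω)) = (-0.7170, 0.0022, 0.4885, 0.4973)

ω' = (-0.5919, 1.1881, 0.8003)
q' = (-0.7170, 0.0022, 0.4885, 0.4973)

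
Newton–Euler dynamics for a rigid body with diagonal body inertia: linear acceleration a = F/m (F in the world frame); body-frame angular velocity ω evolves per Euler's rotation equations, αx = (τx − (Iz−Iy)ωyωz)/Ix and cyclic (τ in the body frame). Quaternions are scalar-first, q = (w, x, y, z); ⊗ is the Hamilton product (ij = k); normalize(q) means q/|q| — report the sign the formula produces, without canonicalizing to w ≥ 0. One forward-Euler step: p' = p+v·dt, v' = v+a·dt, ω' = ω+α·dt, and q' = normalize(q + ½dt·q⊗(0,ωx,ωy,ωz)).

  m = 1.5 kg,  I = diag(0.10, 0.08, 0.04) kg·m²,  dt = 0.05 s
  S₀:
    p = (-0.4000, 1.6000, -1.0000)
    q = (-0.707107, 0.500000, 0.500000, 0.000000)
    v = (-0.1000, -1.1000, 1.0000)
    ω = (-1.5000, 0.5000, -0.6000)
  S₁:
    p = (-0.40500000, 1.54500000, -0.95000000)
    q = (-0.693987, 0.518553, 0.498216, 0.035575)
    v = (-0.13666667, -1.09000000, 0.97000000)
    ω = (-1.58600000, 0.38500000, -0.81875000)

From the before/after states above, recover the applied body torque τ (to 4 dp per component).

τ = (-0.1600, -0.1300, -0.1600)

Δω = ω₁−ω₀ = (-0.08600000, -0.11500000, -0.21875000)
precession coupling = (0.0120, 0.0540, 0.0150)
applied torque τ = (-0.1600, -0.1300, -0.1600)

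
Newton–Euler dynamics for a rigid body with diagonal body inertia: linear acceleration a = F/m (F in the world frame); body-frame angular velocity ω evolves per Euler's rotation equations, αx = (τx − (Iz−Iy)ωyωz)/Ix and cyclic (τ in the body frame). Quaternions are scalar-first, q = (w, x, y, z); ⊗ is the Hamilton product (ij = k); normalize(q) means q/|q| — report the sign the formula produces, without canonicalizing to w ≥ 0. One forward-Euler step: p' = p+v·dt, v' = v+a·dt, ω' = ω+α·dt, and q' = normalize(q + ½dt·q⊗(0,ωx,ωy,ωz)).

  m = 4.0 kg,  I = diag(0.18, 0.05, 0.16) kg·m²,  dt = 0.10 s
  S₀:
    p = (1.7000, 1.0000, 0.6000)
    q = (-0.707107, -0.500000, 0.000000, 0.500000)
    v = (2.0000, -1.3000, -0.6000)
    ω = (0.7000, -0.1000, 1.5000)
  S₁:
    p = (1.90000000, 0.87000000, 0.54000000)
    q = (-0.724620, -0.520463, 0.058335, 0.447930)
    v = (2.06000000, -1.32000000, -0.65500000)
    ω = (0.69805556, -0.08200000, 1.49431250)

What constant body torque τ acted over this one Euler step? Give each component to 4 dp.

ω₁ − ω₀ = (-0.00194444, 0.01800000, -0.00568750)
gyro term ω₀×Iω₀ = (-0.0165, 0.0210, 0.0091)
τ = I·(Δω/dt) + ω₀×(Iω₀) = (-0.0200, 0.0300, 0.0000)

τ = (-0.0200, 0.0300, 0.0000)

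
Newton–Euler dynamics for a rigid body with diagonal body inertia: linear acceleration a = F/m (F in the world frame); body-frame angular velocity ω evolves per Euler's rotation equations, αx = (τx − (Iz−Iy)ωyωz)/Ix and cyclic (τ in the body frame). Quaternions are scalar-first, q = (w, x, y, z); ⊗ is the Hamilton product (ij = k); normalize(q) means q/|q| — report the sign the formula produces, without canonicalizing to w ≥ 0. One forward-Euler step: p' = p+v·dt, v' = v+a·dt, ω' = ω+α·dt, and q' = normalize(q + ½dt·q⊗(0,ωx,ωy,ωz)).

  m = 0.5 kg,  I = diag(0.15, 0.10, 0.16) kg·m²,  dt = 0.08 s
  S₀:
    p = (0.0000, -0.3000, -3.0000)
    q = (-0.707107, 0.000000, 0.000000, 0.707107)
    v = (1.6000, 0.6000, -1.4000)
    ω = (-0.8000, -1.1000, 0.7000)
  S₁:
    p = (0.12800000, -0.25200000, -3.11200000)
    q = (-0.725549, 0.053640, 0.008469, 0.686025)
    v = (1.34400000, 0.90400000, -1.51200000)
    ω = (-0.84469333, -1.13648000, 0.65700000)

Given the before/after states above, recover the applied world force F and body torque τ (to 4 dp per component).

F = (-1.6000, 1.9000, -0.7000)
τ = (-0.1300, -0.0400, -0.1300)

ω₁ − ω₀ = (-0.04469333, -0.03648000, -0.04300000)
ω₀×(Iω₀) = (-0.0462, 0.0056, -0.0440)
applied torque τ = (-0.1300, -0.0400, -0.1300)
Δv = v₁−v₀ = (-0.25600000, 0.30400000, -0.11200000)
m·(v₁−v₀)/dt = (-1.6000, 1.9000, -0.7000)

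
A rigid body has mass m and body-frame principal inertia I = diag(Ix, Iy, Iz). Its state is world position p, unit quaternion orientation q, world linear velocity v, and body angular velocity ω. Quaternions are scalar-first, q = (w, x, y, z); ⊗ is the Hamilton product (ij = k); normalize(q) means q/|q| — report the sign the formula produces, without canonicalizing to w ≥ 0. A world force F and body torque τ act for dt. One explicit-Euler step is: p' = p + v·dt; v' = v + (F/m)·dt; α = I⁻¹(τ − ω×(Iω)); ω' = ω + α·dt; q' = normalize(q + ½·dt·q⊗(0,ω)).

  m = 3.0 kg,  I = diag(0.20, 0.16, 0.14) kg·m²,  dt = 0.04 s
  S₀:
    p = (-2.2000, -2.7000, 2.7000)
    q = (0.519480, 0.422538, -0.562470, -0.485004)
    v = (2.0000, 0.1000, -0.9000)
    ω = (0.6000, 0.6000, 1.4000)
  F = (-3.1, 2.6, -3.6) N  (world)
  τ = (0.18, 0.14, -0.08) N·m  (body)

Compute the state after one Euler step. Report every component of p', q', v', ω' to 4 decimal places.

a = F/m = (-1.0333, 0.8667, -1.2000)
p' = p + v·dt = (-2.1200, -2.6960, 2.6640)
new velocity v' = (1.9587, 0.1347, -0.9480)
precession coupling ω×(Iω) = (-0.0168, 0.0504, -0.0144)
angular accel α = (0.9840, 0.5600, -0.4686)
ω + α·dt = (0.6394, 0.6224, 1.3813)
2q̇ = q⊗(0,ω) = (0.7629648, -0.1847676, -0.5708676, 1.3182768)
q' = normalize(q + ½dt·q⊗(0,ω)) = (0.5345, 0.4186, -0.5736, -0.4584)

p' = (-2.1200, -2.6960, 2.6640)
q' = (0.5345, 0.4186, -0.5736, -0.4584)
v' = (1.9587, 0.1347, -0.9480)
ω' = (0.6394, 0.6224, 1.3813)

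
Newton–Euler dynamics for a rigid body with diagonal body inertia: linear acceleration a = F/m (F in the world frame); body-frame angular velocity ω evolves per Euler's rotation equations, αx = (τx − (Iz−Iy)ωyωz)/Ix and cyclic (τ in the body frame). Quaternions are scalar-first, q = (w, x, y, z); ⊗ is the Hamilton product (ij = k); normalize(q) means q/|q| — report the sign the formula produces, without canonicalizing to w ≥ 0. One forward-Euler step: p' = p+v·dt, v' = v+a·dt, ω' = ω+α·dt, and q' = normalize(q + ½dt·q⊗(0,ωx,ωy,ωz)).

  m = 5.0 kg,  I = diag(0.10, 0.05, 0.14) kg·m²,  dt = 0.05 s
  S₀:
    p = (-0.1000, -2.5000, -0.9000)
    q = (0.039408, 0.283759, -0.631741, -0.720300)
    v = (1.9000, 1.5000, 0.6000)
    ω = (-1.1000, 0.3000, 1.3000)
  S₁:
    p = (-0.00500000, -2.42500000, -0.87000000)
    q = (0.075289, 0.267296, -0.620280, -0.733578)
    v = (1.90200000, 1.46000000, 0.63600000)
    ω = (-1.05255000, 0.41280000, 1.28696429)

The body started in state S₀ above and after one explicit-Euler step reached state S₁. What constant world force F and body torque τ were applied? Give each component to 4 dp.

rate change Δω = (0.04745000, 0.11280000, -0.01303571)
precession coupling = (0.0351, 0.0572, 0.0165)
I·α + gyro = (0.1300, 0.1700, -0.0200)
velocity change Δv = (0.00200000, -0.04000000, 0.03600000)
F = m·Δv/dt = (0.2000, -4.0000, 3.6000)

F = (0.2000, -4.0000, 3.6000)
τ = (0.1300, 0.1700, -0.0200)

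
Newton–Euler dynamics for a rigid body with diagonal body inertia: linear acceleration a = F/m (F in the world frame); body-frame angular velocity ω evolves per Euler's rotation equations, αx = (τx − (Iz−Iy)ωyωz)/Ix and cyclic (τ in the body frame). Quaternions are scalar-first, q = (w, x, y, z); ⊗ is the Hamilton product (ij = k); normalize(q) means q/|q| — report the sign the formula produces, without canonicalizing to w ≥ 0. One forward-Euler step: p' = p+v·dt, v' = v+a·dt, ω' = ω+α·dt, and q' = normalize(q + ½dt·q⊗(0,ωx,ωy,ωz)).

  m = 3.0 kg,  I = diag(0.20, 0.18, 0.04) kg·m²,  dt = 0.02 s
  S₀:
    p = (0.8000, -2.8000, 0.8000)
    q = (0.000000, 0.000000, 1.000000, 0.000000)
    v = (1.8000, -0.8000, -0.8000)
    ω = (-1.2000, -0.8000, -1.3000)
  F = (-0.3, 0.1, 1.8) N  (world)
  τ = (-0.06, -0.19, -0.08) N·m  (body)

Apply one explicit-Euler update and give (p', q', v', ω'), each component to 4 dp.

p' = (0.8360, -2.8160, 0.7840)
q' = (0.0080, -0.0130, 0.9998, 0.0120)
v' = (1.7980, -0.7993, -0.7880)
ω' = (-1.1914, -0.8488, -1.3304)

a = F/m = (-0.1000, 0.0333, 0.6000)
p + v·dt = (0.8360, -2.8160, 0.7840)
v' = v + a·dt = (1.7980, -0.7993, -0.7880)
gyro term ω×Iω = (-0.1456, 0.2496, -0.0192)
(τ − ω×Iω)/I = (0.4280, -2.4422, -1.5200)
ω + α·dt = (-1.1914, -0.8488, -1.3304)
q⊗(0,ω) = (0.8000000, -1.3000000, 0.0000000, 1.2000000)
q + ½dt·q⊗(0,ω), renormalized = (0.0080, -0.0130, 0.9998, 0.0120)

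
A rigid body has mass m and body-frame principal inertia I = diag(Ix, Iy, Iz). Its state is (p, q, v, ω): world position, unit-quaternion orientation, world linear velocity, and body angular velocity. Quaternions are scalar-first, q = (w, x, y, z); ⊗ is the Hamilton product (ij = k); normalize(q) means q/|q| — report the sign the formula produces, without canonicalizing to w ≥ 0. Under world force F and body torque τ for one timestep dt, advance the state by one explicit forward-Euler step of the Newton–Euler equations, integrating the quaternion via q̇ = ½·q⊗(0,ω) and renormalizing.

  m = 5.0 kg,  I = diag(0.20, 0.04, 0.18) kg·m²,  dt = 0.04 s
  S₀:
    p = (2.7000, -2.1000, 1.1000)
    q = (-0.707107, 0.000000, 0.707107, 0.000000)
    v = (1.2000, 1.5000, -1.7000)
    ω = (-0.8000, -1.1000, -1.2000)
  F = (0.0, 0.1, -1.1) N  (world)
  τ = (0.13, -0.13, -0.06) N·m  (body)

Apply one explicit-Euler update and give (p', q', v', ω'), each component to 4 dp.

p + v·dt = (2.7480, -2.0400, 1.0320)
v + (F/m)dt = (1.2000, 1.5008, -1.7088)
ω×(Iω) gyroscopic = (0.1848, 0.0192, -0.1408)
angular accel α = (-0.2740, -3.7300, 0.4489)
ω + α·dt = (-0.8110, -1.2492, -1.1820)
Hamilton product q⊗(0,ω) = (0.7778177, -0.2828428, 0.7778177, 1.4142140)
q + ½dt·q⊗(0,ω), renormalized = (-0.6911, -0.0057, 0.7222, 0.0283)

p' = (2.7480, -2.0400, 1.0320)
q' = (-0.6911, -0.0057, 0.7222, 0.0283)
v' = (1.2000, 1.5008, -1.7088)
ω' = (-0.8110, -1.2492, -1.1820)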